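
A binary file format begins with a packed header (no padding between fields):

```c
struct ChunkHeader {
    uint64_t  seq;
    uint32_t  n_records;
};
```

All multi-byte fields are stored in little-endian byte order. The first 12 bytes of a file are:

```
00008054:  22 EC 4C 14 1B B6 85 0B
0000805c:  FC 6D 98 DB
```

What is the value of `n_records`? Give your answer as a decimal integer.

`n_records` follows `seq` (8 bytes), so it starts at byte offset 8 and occupies 4 bytes.
Bytes at offsets 8..11: FC 6D 98 DB.
Little-endian: lowest address holds the least-significant byte.
Reassemble most-significant byte first: DB 98 6D FC → 0xDB986DFC.
0xDB986DFC = 3684199932.

3684199932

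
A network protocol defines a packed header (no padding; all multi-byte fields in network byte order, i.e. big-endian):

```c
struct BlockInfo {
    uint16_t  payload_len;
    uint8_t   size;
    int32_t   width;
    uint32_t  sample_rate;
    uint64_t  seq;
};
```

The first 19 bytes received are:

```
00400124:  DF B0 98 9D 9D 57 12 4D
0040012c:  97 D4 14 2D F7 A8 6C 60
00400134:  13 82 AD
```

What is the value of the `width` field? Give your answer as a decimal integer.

`width` follows `payload_len` (2 B), `size` (1 B), so it starts at offset 2 + 1 = 3 and occupies 4 bytes.
Bytes at offsets 3..6: 9D 9D 57 12.
In big-endian order the high byte comes first in memory.
The bytes are already most-significant first: 0x9D9D5712.
Top bit is set, so as a signed 32-bit value this is 0x9D9D5712 − 2^32 = -1650632942.

-1650632942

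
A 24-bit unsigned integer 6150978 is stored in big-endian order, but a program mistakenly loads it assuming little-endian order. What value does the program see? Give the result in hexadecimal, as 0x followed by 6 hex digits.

0x42DB5D

6150978 in 24-bit hexadecimal is 0x5DDB42.
Stored big-endian, the bytes at ascending addresses are 5D DB 42.
Read back as little-endian, the first byte is least significant, giving 0x42DB5D.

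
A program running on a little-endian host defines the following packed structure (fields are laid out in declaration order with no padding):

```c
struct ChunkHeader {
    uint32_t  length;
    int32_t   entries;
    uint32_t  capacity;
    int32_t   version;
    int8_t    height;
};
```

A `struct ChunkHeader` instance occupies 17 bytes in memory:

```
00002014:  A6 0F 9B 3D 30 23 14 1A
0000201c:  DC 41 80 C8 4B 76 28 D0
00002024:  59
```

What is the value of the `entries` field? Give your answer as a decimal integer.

`entries` follows `length` (4 bytes), so it starts at byte offset 4 and occupies 4 bytes.
Bytes at offsets 4..7: 30 23 14 1A.
Little-endian: lowest address holds the least-significant byte.
Reassemble most-significant byte first: 1A 14 23 30 → 0x1A142330.
0x1A142330 = 437527344.

437527344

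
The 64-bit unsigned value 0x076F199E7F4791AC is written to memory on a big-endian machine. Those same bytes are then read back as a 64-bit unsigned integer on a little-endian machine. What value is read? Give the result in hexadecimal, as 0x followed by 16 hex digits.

Stored big-endian, the bytes at ascending addresses are 07 6F 19 9E 7F 47 91 AC.
Read back as little-endian, the first byte is least significant, giving 0xAC91477F9E196F07.

0xAC91477F9E196F07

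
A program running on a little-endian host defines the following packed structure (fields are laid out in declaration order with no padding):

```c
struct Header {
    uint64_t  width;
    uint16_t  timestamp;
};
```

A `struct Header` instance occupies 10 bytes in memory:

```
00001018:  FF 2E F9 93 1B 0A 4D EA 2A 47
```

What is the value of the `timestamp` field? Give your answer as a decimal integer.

`timestamp` follows `width` (8 bytes), so it starts at byte offset 8 and occupies 2 bytes.
Bytes at offsets 8..9: 2A 47.
In little-endian order the low byte comes first in memory.
Reassemble most-significant byte first: 47 2A → 0x472A.
0x472A = 18218.

18218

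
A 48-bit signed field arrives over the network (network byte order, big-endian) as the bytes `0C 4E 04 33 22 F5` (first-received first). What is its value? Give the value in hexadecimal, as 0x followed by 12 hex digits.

0x0C4E043322F5

In big-endian order the high byte comes first in memory.
The bytes are already most-significant first: 0x0C4E043322F5.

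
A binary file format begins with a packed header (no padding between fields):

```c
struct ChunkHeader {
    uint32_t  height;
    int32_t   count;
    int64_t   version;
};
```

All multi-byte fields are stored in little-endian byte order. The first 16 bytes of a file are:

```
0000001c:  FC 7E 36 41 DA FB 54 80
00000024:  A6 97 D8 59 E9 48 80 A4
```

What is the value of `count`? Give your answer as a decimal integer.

`count` follows `height` (4 bytes), so it starts at byte offset 4 and occupies 4 bytes.
Bytes at offsets 4..7: DA FB 54 80.
In little-endian order the low byte comes first in memory.
Reassemble most-significant byte first: 80 54 FB DA → 0x8054FBDA.
Top bit is set, so as a signed 32-bit value this is 0x8054FBDA − 2^32 = -2141914150.

-2141914150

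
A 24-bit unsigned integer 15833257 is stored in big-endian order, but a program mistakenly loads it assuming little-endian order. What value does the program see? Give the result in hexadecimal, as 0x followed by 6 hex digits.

0xA998F1

15833257 in 24-bit hexadecimal is 0xF198A9.
Stored big-endian, the bytes at ascending addresses are F1 98 A9.
Read back as little-endian, the first byte is least significant, giving 0xA998F1.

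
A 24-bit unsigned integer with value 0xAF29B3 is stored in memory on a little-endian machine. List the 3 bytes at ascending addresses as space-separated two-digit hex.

B3 29 AF

Split into bytes (most-significant first): AF 29 B3.
Little-endian stores the least-significant byte at the lowest address.
So at ascending addresses the bytes are B3 29 AF.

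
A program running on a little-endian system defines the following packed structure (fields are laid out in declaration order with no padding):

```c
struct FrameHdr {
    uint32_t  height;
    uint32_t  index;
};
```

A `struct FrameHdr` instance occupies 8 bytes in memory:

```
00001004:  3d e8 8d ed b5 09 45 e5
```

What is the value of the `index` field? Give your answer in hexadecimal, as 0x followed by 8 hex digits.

0xE54509B5

`index` follows `height` (4 bytes), so it starts at byte offset 4 and occupies 4 bytes.
Bytes at offsets 4..7: B5 09 45 E5.
Little-endian: lowest address holds the least-significant byte.
Reassemble most-significant byte first: E5 45 09 B5 → 0xE54509B5.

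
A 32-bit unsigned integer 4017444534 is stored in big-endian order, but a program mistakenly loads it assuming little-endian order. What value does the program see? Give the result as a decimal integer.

4017444534 in 32-bit hexadecimal is 0xEF7556B6.
Stored big-endian, the bytes at ascending addresses are EF 75 56 B6.
Read back as little-endian, the first byte is least significant, giving 0xB65675EF.
0xB65675EF = 3059119599.

3059119599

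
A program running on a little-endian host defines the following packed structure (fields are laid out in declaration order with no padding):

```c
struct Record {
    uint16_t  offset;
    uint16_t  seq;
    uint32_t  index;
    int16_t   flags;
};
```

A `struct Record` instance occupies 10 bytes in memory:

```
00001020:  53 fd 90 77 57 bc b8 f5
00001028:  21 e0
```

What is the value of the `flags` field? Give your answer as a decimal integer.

-8159

`flags` follows `offset` (2 B), `seq` (2 B), `index` (4 B), so it starts at offset 2 + 2 + 4 = 8 and occupies 2 bytes.
Bytes at offsets 8..9: 21 E0.
In little-endian order the low byte comes first in memory.
Reassemble most-significant byte first: E0 21 → 0xE021.
Top bit is set, so as a signed 16-bit value this is 0xE021 − 2^16 = -8159.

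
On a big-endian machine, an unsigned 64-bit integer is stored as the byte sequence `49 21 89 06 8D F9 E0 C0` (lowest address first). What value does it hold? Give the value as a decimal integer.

5269643700244963520

Big-endian: lowest address holds the most-significant byte.
The bytes are already most-significant first: 0x492189068DF9E0C0.
0x492189068DF9E0C0 = 5269643700244963520.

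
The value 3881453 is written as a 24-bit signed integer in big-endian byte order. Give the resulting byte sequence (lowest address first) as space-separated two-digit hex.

3B 39 ED

3881453 in hexadecimal, padded to 24 bits, is 0x3B39ED.
Split into bytes (most-significant first): 3B 39 ED.
Big-endian: lowest address holds the most-significant byte.
So the memory order matches the most-significant-first order: 3B 39 ED.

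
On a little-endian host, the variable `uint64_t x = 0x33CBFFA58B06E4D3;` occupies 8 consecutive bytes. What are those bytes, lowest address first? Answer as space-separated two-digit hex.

Split into bytes (most-significant first): 33 CB FF A5 8B 06 E4 D3.
Little-endian: lowest address holds the least-significant byte.
So at ascending addresses the bytes are D3 E4 06 8B A5 FF CB 33.

D3 E4 06 8B A5 FF CB 33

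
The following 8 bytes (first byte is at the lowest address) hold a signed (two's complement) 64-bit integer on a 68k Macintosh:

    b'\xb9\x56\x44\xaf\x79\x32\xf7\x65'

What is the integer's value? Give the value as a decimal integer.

-5091806808252418203

Big-endian stores the most-significant byte at the lowest address.
The bytes are already most-significant first: 0xB95644AF7932F765.
Top bit is set, so as a signed 64-bit value this is 0xB95644AF7932F765 − 2^64 = -5091806808252418203.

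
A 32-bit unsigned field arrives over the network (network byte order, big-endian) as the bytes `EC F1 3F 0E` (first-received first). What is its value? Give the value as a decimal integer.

3975233294

Big-endian: lowest address holds the most-significant byte.
The bytes are already most-significant first: 0xECF13F0E.
0xECF13F0E = 3975233294.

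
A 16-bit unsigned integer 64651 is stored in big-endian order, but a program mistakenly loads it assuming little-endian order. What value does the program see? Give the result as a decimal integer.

35836

64651 in 16-bit hexadecimal is 0xFC8B.
Stored big-endian, the bytes at ascending addresses are FC 8B.
Read back as little-endian, the first byte is least significant, giving 0x8BFC.
0x8BFC = 35836.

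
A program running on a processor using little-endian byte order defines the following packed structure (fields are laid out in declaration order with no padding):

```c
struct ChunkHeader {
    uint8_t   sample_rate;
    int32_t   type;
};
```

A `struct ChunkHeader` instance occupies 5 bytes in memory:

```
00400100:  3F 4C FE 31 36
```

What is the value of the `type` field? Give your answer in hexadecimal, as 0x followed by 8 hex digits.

0x3631FE4C

`type` follows `sample_rate` (1 byte), so it starts at byte offset 1 and occupies 4 bytes.
Bytes at offsets 1..4: 4C FE 31 36.
In little-endian order the low byte comes first in memory.
Reassemble most-significant byte first: 36 31 FE 4C → 0x3631FE4C.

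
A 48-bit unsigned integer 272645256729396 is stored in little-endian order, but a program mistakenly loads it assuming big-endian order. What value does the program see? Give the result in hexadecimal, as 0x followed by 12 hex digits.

0x3453AD2BF8F7

272645256729396 in 48-bit hexadecimal is 0xF7F82BAD5334.
Stored little-endian, the bytes at ascending addresses are 34 53 AD 2B F8 F7.
Read back as big-endian, the last byte is least significant, giving 0x3453AD2BF8F7.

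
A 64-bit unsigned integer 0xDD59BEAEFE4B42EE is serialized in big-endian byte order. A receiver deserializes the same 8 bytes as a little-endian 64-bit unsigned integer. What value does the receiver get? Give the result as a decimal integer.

Stored big-endian, the bytes at ascending addresses are DD 59 BE AE FE 4B 42 EE.
Read back as little-endian, the first byte is least significant, giving 0xEE424BFEAEBE59DD.
0xEE424BFEAEBE59DD = 17168368286715238877.

17168368286715238877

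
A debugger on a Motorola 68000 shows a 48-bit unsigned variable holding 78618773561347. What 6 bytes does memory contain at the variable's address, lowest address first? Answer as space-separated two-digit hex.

47 80 DC 12 20 03

78618773561347 in hexadecimal, padded to 48 bits, is 0x4780DC122003.
Split into bytes (most-significant first): 47 80 DC 12 20 03.
In big-endian order the high byte comes first in memory.
So the memory order matches the most-significant-first order: 47 80 DC 12 20 03.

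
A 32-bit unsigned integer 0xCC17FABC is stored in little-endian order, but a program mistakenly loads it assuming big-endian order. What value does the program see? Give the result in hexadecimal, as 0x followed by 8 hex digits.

0xBCFA17CC

Stored little-endian, the bytes at ascending addresses are BC FA 17 CC.
Read back as big-endian, the last byte is least significant, giving 0xBCFA17CC.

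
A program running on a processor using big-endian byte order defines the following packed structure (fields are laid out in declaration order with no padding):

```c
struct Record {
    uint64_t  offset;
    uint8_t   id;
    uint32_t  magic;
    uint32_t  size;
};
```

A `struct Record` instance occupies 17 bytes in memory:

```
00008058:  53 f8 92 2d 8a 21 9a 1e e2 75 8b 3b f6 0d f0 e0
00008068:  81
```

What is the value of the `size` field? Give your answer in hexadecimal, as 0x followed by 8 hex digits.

`size` follows `offset` (8 B), `id` (1 B), `magic` (4 B), so it starts at offset 8 + 1 + 4 = 13 and occupies 4 bytes.
Bytes at offsets 13..16: 0D F0 E0 81.
Big-endian: lowest address holds the most-significant byte.
The bytes are already most-significant first: 0x0DF0E081.

0x0DF0E081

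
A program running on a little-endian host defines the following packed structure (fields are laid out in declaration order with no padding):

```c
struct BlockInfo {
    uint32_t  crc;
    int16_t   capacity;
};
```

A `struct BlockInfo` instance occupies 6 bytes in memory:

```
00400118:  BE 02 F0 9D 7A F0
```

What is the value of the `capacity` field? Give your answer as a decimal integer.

-3974

`capacity` follows `crc` (4 bytes), so it starts at byte offset 4 and occupies 2 bytes.
Bytes at offsets 4..5: 7A F0.
In little-endian order the low byte comes first in memory.
Reassemble most-significant byte first: F0 7A → 0xF07A.
Top bit is set, so as a signed 16-bit value this is 0xF07A − 2^16 = -3974.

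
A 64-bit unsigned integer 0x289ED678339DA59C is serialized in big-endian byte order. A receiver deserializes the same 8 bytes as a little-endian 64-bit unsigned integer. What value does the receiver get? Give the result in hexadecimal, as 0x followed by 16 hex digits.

0x9CA59D3378D69E28

Stored big-endian, the bytes at ascending addresses are 28 9E D6 78 33 9D A5 9C.
Read back as little-endian, the first byte is least significant, giving 0x9CA59D3378D69E28.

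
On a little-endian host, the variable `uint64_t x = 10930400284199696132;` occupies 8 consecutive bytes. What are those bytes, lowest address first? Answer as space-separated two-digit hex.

10930400284199696132 in hexadecimal, padded to 64 bits, is 0x97B09525908D3704.
Split into bytes (most-significant first): 97 B0 95 25 90 8D 37 04.
Little-endian stores the least-significant byte at the lowest address.
So at ascending addresses the bytes are 04 37 8D 90 25 95 B0 97.

04 37 8D 90 25 95 B0 97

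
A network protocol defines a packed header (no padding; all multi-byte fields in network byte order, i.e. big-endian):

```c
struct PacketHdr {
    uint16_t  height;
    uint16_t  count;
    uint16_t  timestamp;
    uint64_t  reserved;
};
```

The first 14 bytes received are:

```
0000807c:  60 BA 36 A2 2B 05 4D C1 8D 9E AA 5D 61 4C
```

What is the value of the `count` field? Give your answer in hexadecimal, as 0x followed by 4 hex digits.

0x36A2

`count` follows `height` (2 bytes), so it starts at byte offset 2 and occupies 2 bytes.
Bytes at offsets 2..3: 36 A2.
Big-endian: lowest address holds the most-significant byte.
The bytes are already most-significant first: 0x36A2.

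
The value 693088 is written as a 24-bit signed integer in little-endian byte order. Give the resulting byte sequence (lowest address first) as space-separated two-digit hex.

60 93 0A

693088 in hexadecimal, padded to 24 bits, is 0x0A9360.
Split into bytes (most-significant first): 0A 93 60.
In little-endian order the low byte comes first in memory.
So at ascending addresses the bytes are 60 93 0A.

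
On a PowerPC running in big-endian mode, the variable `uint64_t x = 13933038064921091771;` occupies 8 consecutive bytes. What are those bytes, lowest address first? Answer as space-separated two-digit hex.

13933038064921091771 in hexadecimal, padded to 64 bits, is 0xC15C184CB59E1EBB.
Split into bytes (most-significant first): C1 5C 18 4C B5 9E 1E BB.
Big-endian stores the most-significant byte at the lowest address.
So the memory order matches the most-significant-first order: C1 5C 18 4C B5 9E 1E BB.

C1 5C 18 4C B5 9E 1E BB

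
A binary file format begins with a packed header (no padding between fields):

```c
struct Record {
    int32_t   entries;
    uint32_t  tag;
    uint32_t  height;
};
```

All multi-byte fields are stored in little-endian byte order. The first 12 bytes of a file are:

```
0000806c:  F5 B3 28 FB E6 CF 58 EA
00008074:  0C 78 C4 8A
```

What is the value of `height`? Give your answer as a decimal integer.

`height` follows `entries` (4 B), `tag` (4 B), so it starts at offset 4 + 4 = 8 and occupies 4 bytes.
Bytes at offsets 8..11: 0C 78 C4 8A.
In little-endian order the low byte comes first in memory.
Reassemble most-significant byte first: 8A C4 78 0C → 0x8AC4780C.
0x8AC4780C = 2328131596.

2328131596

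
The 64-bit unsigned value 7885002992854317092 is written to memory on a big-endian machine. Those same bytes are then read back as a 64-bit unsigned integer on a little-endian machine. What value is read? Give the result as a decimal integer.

2610109803026476397

7885002992854317092 in 64-bit hexadecimal is 0x6D6D287209F93824.
Stored big-endian, the bytes at ascending addresses are 6D 6D 28 72 09 F9 38 24.
Read back as little-endian, the first byte is least significant, giving 0x2438F90972286D6D.
0x2438F90972286D6D = 2610109803026476397.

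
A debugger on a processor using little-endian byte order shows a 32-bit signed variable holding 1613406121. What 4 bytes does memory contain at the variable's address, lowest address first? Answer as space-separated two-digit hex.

A9 9F 2A 60

1613406121 in hexadecimal, padded to 32 bits, is 0x602A9FA9.
Split into bytes (most-significant first): 60 2A 9F A9.
Little-endian: lowest address holds the least-significant byte.
So at ascending addresses the bytes are A9 9F 2A 60.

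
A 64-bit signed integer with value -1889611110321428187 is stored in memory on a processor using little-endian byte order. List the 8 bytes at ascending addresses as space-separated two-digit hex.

25 E9 A8 ED B4 C0 C6 E5

Two's complement of -1889611110321428187 in 64 bits: 1889611110321428187 = 0x1A393F4B125716DB; invert → 0xE5C6C0B4EDA8E924; add 1 → 0xE5C6C0B4EDA8E925.
Split into bytes (most-significant first): E5 C6 C0 B4 ED A8 E9 25.
Little-endian: lowest address holds the least-significant byte.
So at ascending addresses the bytes are 25 E9 A8 ED B4 C0 C6 E5.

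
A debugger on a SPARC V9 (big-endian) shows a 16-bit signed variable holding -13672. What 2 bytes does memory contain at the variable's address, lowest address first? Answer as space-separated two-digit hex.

CA 98

Two's complement of -13672 in 16 bits: 13672 = 0x3568; invert → 0xCA97; add 1 → 0xCA98.
Split into bytes (most-significant first): CA 98.
Big-endian stores the most-significant byte at the lowest address.
So the memory order matches the most-significant-first order: CA 98.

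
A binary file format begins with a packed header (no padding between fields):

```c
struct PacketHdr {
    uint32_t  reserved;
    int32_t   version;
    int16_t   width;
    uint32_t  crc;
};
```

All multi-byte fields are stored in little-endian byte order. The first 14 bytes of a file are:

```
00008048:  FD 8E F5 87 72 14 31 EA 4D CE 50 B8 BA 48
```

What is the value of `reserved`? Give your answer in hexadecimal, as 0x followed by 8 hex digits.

`reserved` is the first field, at byte offset 0, occupying 4 bytes.
Bytes at offsets 0..3: FD 8E F5 87.
In little-endian order the low byte comes first in memory.
Reassemble most-significant byte first: 87 F5 8E FD → 0x87F58EFD.

0x87F58EFD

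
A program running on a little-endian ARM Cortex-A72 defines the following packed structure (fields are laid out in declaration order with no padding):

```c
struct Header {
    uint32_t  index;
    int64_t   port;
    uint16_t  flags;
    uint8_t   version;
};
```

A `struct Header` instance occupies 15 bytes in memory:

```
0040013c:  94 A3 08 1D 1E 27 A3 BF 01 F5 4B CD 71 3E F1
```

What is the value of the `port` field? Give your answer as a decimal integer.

-3653557284822112482

`port` follows `index` (4 bytes), so it starts at byte offset 4 and occupies 8 bytes.
Bytes at offsets 4..11: 1E 27 A3 BF 01 F5 4B CD.
In little-endian order the low byte comes first in memory.
Reassemble most-significant byte first: CD 4B F5 01 BF A3 27 1E → 0xCD4BF501BFA3271E.
Top bit is set, so as a signed 64-bit value this is 0xCD4BF501BFA3271E − 2^64 = -3653557284822112482.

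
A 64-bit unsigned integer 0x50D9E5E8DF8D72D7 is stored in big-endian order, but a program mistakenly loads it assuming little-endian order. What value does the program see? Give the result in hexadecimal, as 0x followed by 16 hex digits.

Stored big-endian, the bytes at ascending addresses are 50 D9 E5 E8 DF 8D 72 D7.
Read back as little-endian, the first byte is least significant, giving 0xD7728DDFE8E5D950.

0xD7728DDFE8E5D950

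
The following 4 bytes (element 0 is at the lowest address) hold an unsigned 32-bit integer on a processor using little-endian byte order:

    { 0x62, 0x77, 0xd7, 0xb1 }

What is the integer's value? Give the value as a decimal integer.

2983688034

In little-endian order the low byte comes first in memory.
Reassemble most-significant byte first: B1 D7 77 62 → 0xB1D77762.
0xB1D77762 = 2983688034.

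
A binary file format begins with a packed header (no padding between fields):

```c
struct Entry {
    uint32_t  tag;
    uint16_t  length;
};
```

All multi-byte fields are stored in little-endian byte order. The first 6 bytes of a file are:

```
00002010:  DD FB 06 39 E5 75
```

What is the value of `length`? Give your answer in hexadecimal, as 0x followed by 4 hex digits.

0x75E5

`length` follows `tag` (4 bytes), so it starts at byte offset 4 and occupies 2 bytes.
Bytes at offsets 4..5: E5 75.
Little-endian stores the least-significant byte at the lowest address.
Reassemble most-significant byte first: 75 E5 → 0x75E5.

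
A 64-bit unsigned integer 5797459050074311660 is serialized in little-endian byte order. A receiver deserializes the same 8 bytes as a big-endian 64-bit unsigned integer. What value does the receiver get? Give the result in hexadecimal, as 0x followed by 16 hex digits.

0xEC8B8D2F4AB67450

5797459050074311660 in 64-bit hexadecimal is 0x5074B64A2F8D8BEC.
Stored little-endian, the bytes at ascending addresses are EC 8B 8D 2F 4A B6 74 50.
Read back as big-endian, the last byte is least significant, giving 0xEC8B8D2F4AB67450.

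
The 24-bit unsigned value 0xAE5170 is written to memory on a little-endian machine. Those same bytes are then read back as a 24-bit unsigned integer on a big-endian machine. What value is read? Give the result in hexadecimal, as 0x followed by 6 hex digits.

0x7051AE

Stored little-endian, the bytes at ascending addresses are 70 51 AE.
Read back as big-endian, the last byte is least significant, giving 0x7051AE.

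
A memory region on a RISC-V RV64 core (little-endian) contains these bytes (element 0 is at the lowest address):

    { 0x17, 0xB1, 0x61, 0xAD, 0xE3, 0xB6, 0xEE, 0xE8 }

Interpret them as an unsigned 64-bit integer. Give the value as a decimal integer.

Little-endian stores the least-significant byte at the lowest address.
Reassemble most-significant byte first: E8 EE B6 E3 AD 61 B1 17 → 0xE8EEB6E3AD61B117.
0xE8EEB6E3AD61B117 = 16784553950239109399.

16784553950239109399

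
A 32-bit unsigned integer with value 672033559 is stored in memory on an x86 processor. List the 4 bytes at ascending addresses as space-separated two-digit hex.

672033559 in hexadecimal, padded to 32 bits, is 0x280E6B17.
Split into bytes (most-significant first): 28 0E 6B 17.
Little-endian stores the least-significant byte at the lowest address.
So at ascending addresses the bytes are 17 6B 0E 28.

17 6B 0E 28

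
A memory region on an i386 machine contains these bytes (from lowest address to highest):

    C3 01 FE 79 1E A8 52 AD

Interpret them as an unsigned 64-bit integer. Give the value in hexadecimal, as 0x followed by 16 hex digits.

Little-endian: lowest address holds the least-significant byte.
Reassemble most-significant byte first: AD 52 A8 1E 79 FE 01 C3 → 0xAD52A81E79FE01C3.

0xAD52A81E79FE01C3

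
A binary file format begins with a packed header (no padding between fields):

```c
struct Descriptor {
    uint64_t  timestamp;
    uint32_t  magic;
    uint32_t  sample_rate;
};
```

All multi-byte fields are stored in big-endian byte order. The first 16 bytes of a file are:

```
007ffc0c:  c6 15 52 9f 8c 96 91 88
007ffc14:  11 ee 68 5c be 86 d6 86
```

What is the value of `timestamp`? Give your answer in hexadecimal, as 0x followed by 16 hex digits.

`timestamp` is the first field, at byte offset 0, occupying 8 bytes.
Bytes at offsets 0..7: C6 15 52 9F 8C 96 91 88.
In big-endian order the high byte comes first in memory.
The bytes are already most-significant first: 0xC615529F8C969188.

0xC615529F8C969188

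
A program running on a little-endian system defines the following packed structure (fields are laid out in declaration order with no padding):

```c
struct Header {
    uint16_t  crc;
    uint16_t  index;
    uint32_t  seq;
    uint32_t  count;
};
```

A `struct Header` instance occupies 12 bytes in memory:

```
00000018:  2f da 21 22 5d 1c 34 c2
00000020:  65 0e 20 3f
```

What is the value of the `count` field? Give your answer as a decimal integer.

1059065445

`count` follows `crc` (2 B), `index` (2 B), `seq` (4 B), so it starts at offset 2 + 2 + 4 = 8 and occupies 4 bytes.
Bytes at offsets 8..11: 65 0E 20 3F.
In little-endian order the low byte comes first in memory.
Reassemble most-significant byte first: 3F 20 0E 65 → 0x3F200E65.
0x3F200E65 = 1059065445.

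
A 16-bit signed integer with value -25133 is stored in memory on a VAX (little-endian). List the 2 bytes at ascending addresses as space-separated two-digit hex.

Two's complement of -25133 in 16 bits: 25133 = 0x622D; invert → 0x9DD2; add 1 → 0x9DD3.
Split into bytes (most-significant first): 9D D3.
In little-endian order the low byte comes first in memory.
So at ascending addresses the bytes are D3 9D.

D3 9D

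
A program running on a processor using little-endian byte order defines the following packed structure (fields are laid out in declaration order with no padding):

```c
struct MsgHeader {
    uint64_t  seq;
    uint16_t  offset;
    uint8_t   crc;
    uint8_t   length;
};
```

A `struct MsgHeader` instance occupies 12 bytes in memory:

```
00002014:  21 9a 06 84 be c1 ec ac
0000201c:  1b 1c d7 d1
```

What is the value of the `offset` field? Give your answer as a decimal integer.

`offset` follows `seq` (8 bytes), so it starts at byte offset 8 and occupies 2 bytes.
Bytes at offsets 8..9: 1B 1C.
Little-endian stores the least-significant byte at the lowest address.
Reassemble most-significant byte first: 1C 1B → 0x1C1B.
0x1C1B = 7195.

7195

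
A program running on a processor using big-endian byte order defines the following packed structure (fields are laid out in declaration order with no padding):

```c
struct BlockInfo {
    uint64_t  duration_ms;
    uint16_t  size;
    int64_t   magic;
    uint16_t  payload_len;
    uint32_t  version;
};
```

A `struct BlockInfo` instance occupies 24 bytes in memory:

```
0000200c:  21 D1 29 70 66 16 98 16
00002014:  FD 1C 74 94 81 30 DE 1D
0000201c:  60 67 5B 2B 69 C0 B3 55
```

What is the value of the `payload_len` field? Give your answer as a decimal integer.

23339

`payload_len` follows `duration_ms` (8 B), `size` (2 B), `magic` (8 B), so it starts at offset 8 + 2 + 8 = 18 and occupies 2 bytes.
Bytes at offsets 18..19: 5B 2B.
Big-endian: lowest address holds the most-significant byte.
The bytes are already most-significant first: 0x5B2B.
0x5B2B = 23339.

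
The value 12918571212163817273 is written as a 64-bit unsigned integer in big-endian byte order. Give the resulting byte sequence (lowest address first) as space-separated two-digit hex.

B3 47 FC 12 6A 9C 9F 39

12918571212163817273 in hexadecimal, padded to 64 bits, is 0xB347FC126A9C9F39.
Split into bytes (most-significant first): B3 47 FC 12 6A 9C 9F 39.
Big-endian: lowest address holds the most-significant byte.
So the memory order matches the most-significant-first order: B3 47 FC 12 6A 9C 9F 39.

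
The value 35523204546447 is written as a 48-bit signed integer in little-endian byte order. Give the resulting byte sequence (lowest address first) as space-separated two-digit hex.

35523204546447 in hexadecimal, padded to 48 bits, is 0x204EE3FCFF8F.
Split into bytes (most-significant first): 20 4E E3 FC FF 8F.
In little-endian order the low byte comes first in memory.
So at ascending addresses the bytes are 8F FF FC E3 4E 20.

8F FF FC E3 4E 20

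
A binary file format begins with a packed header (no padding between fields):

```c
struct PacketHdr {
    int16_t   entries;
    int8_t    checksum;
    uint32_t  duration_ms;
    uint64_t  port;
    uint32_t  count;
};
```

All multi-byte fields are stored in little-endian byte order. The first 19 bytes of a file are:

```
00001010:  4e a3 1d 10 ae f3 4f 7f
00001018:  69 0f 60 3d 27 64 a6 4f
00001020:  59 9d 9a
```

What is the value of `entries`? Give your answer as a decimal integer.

`entries` is the first field, at byte offset 0, occupying 2 bytes.
Bytes at offsets 0..1: 4E A3.
Little-endian stores the least-significant byte at the lowest address.
Reassemble most-significant byte first: A3 4E → 0xA34E.
Top bit is set, so as a signed 16-bit value this is 0xA34E − 2^16 = -23730.

-23730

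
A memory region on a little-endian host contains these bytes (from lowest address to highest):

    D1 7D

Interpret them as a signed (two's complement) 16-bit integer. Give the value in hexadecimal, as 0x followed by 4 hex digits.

Little-endian stores the least-significant byte at the lowest address.
Reassemble most-significant byte first: 7D D1 → 0x7DD1.

0x7DD1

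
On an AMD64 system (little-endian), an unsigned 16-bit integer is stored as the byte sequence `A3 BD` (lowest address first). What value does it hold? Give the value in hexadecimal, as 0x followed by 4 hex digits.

0xBDA3

In little-endian order the low byte comes first in memory.
Reassemble most-significant byte first: BD A3 → 0xBDA3.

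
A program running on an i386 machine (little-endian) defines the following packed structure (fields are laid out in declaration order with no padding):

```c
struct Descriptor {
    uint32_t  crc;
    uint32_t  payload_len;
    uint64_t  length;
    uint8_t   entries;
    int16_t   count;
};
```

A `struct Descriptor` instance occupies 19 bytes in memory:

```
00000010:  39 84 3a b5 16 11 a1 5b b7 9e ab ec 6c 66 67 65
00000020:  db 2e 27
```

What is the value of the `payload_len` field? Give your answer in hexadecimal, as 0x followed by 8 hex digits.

`payload_len` follows `crc` (4 bytes), so it starts at byte offset 4 and occupies 4 bytes.
Bytes at offsets 4..7: 16 11 A1 5B.
Little-endian stores the least-significant byte at the lowest address.
Reassemble most-significant byte first: 5B A1 11 16 → 0x5BA11116.

0x5BA11116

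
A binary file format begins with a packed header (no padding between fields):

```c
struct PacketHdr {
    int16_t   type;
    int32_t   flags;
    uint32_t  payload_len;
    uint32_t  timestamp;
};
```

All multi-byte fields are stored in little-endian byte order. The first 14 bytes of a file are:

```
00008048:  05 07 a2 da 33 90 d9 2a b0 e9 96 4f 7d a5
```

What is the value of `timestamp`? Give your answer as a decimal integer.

`timestamp` follows `type` (2 B), `flags` (4 B), `payload_len` (4 B), so it starts at offset 2 + 4 + 4 = 10 and occupies 4 bytes.
Bytes at offsets 10..13: 96 4F 7D A5.
Little-endian stores the least-significant byte at the lowest address.
Reassemble most-significant byte first: A5 7D 4F 96 → 0xA57D4F96.
0xA57D4F96 = 2776453014.

2776453014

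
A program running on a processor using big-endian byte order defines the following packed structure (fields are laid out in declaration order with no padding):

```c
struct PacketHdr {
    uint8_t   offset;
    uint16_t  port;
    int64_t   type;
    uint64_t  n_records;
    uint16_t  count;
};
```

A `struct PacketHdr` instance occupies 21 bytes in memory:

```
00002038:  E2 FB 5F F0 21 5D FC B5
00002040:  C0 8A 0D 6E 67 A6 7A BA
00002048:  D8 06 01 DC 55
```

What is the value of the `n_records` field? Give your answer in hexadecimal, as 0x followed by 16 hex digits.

`n_records` follows `offset` (1 B), `port` (2 B), `type` (8 B), so it starts at offset 1 + 2 + 8 = 11 and occupies 8 bytes.
Bytes at offsets 11..18: 6E 67 A6 7A BA D8 06 01.
Big-endian: lowest address holds the most-significant byte.
The bytes are already most-significant first: 0x6E67A67ABAD80601.

0x6E67A67ABAD80601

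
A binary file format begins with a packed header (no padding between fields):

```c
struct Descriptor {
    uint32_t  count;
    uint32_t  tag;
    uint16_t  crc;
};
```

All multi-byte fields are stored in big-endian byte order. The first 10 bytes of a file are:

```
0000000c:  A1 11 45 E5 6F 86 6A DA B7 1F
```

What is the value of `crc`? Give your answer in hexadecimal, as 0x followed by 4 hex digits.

`crc` follows `count` (4 B), `tag` (4 B), so it starts at offset 4 + 4 = 8 and occupies 2 bytes.
Bytes at offsets 8..9: B7 1F.
Big-endian: lowest address holds the most-significant byte.
The bytes are already most-significant first: 0xB71F.

0xB71F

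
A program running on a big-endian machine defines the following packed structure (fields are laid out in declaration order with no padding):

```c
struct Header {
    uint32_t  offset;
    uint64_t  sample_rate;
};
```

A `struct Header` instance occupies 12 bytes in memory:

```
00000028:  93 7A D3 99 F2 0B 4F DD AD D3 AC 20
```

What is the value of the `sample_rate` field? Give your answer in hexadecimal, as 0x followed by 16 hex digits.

`sample_rate` follows `offset` (4 bytes), so it starts at byte offset 4 and occupies 8 bytes.
Bytes at offsets 4..11: F2 0B 4F DD AD D3 AC 20.
In big-endian order the high byte comes first in memory.
The bytes are already most-significant first: 0xF20B4FDDADD3AC20.

0xF20B4FDDADD3AC20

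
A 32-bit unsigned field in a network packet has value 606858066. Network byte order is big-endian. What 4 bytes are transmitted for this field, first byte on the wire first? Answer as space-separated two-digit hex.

606858066 in hexadecimal, padded to 32 bits, is 0x242BEB52.
Split into bytes (most-significant first): 24 2B EB 52.
Big-endian: lowest address holds the most-significant byte.
So the memory order matches the most-significant-first order: 24 2B EB 52.

24 2B EB 52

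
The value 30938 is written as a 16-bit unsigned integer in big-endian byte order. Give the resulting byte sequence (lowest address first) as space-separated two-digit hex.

30938 in hexadecimal, padded to 16 bits, is 0x78DA.
Split into bytes (most-significant first): 78 DA.
Big-endian stores the most-significant byte at the lowest address.
So the memory order matches the most-significant-first order: 78 DA.

78 DA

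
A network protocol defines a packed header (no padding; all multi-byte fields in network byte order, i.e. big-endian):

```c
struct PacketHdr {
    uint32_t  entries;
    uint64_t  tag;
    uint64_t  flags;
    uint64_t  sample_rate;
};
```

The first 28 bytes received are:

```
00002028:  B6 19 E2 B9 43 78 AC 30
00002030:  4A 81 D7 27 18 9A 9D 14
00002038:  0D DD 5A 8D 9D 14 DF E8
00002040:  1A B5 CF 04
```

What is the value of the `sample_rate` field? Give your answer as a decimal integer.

`sample_rate` follows `entries` (4 B), `tag` (8 B), `flags` (8 B), so it starts at offset 4 + 8 + 8 = 20 and occupies 8 bytes.
Bytes at offsets 20..27: 9D 14 DF E8 1A B5 CF 04.
Big-endian stores the most-significant byte at the lowest address.
The bytes are already most-significant first: 0x9D14DFE81AB5CF04.
0x9D14DFE81AB5CF04 = 11318917951462428420.

11318917951462428420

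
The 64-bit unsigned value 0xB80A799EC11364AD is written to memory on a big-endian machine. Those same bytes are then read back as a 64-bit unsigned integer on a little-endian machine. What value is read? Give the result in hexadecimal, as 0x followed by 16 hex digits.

Stored big-endian, the bytes at ascending addresses are B8 0A 79 9E C1 13 64 AD.
Read back as little-endian, the first byte is least significant, giving 0xAD6413C19E790AB8.

0xAD6413C19E790AB8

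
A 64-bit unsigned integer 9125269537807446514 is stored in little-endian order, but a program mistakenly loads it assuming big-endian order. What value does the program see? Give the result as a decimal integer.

9125269537807446514 in 64-bit hexadecimal is 0x7EA3784C00B4B1F2.
Stored little-endian, the bytes at ascending addresses are F2 B1 B4 00 4C 78 A3 7E.
Read back as big-endian, the last byte is least significant, giving 0xF2B1B4004C78A37E.
0xF2B1B4004C78A37E = 17487956741432320894.

17487956741432320894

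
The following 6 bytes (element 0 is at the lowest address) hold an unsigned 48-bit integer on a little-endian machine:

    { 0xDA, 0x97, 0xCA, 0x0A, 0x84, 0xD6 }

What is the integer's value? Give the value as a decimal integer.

Little-endian: lowest address holds the least-significant byte.
Reassemble most-significant byte first: D6 84 0A CA 97 DA → 0xD6840ACA97DA.
0xD6840ACA97DA = 235862605076442.

235862605076442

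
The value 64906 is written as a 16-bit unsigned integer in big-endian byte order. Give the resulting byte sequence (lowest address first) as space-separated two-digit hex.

FD 8A

64906 in hexadecimal, padded to 16 bits, is 0xFD8A.
Split into bytes (most-significant first): FD 8A.
Big-endian: lowest address holds the most-significant byte.
So the memory order matches the most-significant-first order: FD 8A.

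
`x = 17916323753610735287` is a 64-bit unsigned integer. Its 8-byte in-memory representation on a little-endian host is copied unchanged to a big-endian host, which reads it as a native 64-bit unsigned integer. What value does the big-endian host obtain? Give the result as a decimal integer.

13217744358017704952

17916323753610735287 in 64-bit hexadecimal is 0xF8A3918776DC6EB7.
Stored little-endian, the bytes at ascending addresses are B7 6E DC 76 87 91 A3 F8.
Read back as big-endian, the last byte is least significant, giving 0xB76EDC768791A3F8.
0xB76EDC768791A3F8 = 13217744358017704952.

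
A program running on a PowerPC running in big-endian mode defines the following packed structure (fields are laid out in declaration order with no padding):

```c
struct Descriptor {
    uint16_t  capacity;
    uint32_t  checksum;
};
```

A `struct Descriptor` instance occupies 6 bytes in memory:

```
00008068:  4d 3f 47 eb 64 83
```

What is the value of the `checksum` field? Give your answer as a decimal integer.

`checksum` follows `capacity` (2 bytes), so it starts at byte offset 2 and occupies 4 bytes.
Bytes at offsets 2..5: 47 EB 64 83.
Big-endian stores the most-significant byte at the lowest address.
The bytes are already most-significant first: 0x47EB6483.
0x47EB6483 = 1206609027.

1206609027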